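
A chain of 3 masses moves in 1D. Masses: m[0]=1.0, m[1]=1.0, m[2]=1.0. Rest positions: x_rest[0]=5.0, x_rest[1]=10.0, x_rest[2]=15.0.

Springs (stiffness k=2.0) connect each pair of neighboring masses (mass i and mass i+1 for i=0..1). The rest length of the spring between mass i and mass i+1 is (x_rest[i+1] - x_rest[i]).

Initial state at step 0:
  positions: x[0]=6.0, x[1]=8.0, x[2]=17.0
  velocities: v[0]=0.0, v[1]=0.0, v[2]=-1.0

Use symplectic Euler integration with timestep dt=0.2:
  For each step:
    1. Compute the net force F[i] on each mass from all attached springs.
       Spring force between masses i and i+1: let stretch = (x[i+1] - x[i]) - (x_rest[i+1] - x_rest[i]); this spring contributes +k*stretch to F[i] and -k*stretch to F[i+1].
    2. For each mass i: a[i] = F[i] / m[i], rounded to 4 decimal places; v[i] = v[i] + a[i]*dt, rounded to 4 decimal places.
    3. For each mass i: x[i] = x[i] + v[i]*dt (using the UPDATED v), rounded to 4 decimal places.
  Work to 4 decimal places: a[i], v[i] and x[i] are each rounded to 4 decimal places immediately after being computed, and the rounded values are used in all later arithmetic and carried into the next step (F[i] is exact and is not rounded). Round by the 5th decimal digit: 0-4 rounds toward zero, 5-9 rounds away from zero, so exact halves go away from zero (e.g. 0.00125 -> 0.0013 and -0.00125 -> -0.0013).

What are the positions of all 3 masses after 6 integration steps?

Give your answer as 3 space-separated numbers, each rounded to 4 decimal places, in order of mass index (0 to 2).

Step 0: x=[6.0000 8.0000 17.0000] v=[0.0000 0.0000 -1.0000]
Step 1: x=[5.7600 8.5600 16.4800] v=[-1.2000 2.8000 -2.6000]
Step 2: x=[5.3440 9.5296 15.7264] v=[-2.0800 4.8480 -3.7680]
Step 3: x=[4.8628 10.6601 14.8771] v=[-2.4058 5.6525 -4.2467]
Step 4: x=[4.4454 11.6642 14.0904] v=[-2.0869 5.0204 -3.9335]
Step 5: x=[4.2055 12.2849 13.5096] v=[-1.1994 3.1034 -2.9040]
Step 6: x=[4.2120 12.3572 13.2308] v=[0.0324 0.3615 -1.3939]

Answer: 4.2120 12.3572 13.2308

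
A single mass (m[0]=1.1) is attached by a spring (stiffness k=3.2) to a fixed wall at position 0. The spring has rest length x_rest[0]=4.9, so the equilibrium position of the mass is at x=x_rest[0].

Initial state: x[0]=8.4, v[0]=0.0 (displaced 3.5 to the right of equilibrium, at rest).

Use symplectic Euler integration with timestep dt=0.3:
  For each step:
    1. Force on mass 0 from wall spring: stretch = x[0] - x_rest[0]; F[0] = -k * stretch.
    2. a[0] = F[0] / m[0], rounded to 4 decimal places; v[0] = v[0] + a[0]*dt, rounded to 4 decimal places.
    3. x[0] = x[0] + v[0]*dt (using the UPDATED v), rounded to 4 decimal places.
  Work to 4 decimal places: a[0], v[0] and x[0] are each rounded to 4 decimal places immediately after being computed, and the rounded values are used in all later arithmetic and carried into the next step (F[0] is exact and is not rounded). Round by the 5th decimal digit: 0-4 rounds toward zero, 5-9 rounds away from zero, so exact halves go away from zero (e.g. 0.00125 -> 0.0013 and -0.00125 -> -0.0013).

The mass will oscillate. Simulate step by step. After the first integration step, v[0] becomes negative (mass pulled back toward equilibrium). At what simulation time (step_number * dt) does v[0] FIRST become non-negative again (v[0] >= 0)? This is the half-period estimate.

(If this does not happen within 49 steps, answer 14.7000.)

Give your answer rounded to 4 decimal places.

Answer: 2.1000

Derivation:
Step 0: x=[8.4000] v=[0.0000]
Step 1: x=[7.4837] v=[-3.0545]
Step 2: x=[5.8909] v=[-5.3094]
Step 3: x=[4.0386] v=[-6.1742]
Step 4: x=[2.4119] v=[-5.4224]
Step 5: x=[1.4366] v=[-3.2510]
Step 6: x=[1.3681] v=[-0.2284]
Step 7: x=[2.2243] v=[2.8540]
First v>=0 after going negative at step 7, time=2.1000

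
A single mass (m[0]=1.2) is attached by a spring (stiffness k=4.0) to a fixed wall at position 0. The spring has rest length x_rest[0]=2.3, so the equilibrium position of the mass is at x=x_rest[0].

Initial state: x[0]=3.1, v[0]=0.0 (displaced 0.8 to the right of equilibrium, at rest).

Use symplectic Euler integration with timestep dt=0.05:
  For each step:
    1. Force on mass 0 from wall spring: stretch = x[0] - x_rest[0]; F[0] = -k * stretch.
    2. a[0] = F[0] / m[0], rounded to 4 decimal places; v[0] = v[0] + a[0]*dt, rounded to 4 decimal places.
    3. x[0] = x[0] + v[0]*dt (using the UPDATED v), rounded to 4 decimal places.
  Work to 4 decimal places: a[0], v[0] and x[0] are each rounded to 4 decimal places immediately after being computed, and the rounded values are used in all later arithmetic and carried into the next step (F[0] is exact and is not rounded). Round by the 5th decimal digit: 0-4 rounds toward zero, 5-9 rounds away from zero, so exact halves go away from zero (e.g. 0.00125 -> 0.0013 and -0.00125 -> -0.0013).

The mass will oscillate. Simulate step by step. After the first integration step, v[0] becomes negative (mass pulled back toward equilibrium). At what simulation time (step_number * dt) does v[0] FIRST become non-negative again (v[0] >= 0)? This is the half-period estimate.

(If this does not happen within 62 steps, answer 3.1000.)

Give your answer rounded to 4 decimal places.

Answer: 1.7500

Derivation:
Step 0: x=[3.1000] v=[0.0000]
Step 1: x=[3.0933] v=[-0.1333]
Step 2: x=[3.0800] v=[-0.2655]
Step 3: x=[3.0602] v=[-0.3955]
Step 4: x=[3.0341] v=[-0.5222]
Step 5: x=[3.0019] v=[-0.6446]
Step 6: x=[2.9638] v=[-0.7616]
Step 7: x=[2.9202] v=[-0.8722]
Step 8: x=[2.8714] v=[-0.9756]
Step 9: x=[2.8179] v=[-1.0708]
Step 10: x=[2.7600] v=[-1.1571]
Step 11: x=[2.6983] v=[-1.2338]
Step 12: x=[2.6333] v=[-1.3002]
Step 13: x=[2.5655] v=[-1.3558]
Step 14: x=[2.4955] v=[-1.4001]
Step 15: x=[2.4239] v=[-1.4327]
Step 16: x=[2.3512] v=[-1.4534]
Step 17: x=[2.2781] v=[-1.4619]
Step 18: x=[2.2052] v=[-1.4583]
Step 19: x=[2.1331] v=[-1.4425]
Step 20: x=[2.0624] v=[-1.4147]
Step 21: x=[1.9936] v=[-1.3751]
Step 22: x=[1.9274] v=[-1.3240]
Step 23: x=[1.8643] v=[-1.2619]
Step 24: x=[1.8048] v=[-1.1893]
Step 25: x=[1.7495] v=[-1.1068]
Step 26: x=[1.6987] v=[-1.0151]
Step 27: x=[1.6530] v=[-0.9149]
Step 28: x=[1.6126] v=[-0.8071]
Step 29: x=[1.5780] v=[-0.6925]
Step 30: x=[1.5494] v=[-0.5722]
Step 31: x=[1.5270] v=[-0.4471]
Step 32: x=[1.5111] v=[-0.3183]
Step 33: x=[1.5018] v=[-0.1868]
Step 34: x=[1.4991] v=[-0.0538]
Step 35: x=[1.5031] v=[0.0797]
First v>=0 after going negative at step 35, time=1.7500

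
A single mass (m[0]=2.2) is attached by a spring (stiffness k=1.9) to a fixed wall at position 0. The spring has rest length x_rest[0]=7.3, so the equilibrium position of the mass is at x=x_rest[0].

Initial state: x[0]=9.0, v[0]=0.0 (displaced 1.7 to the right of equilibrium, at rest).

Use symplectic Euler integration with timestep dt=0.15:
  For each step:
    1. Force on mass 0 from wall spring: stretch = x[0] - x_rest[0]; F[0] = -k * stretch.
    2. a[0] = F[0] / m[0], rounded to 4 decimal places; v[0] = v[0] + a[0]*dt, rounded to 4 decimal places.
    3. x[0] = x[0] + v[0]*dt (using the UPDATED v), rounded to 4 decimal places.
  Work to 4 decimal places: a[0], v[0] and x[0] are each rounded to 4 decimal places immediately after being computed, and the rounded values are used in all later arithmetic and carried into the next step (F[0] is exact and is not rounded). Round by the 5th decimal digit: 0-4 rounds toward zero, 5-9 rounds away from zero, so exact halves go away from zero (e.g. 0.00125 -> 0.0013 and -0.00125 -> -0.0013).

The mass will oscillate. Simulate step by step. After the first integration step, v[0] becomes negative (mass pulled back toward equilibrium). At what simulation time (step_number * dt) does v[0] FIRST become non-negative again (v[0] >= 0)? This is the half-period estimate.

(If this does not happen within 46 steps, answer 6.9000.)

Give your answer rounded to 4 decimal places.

Answer: 3.4500

Derivation:
Step 0: x=[9.0000] v=[0.0000]
Step 1: x=[8.9670] v=[-0.2202]
Step 2: x=[8.9016] v=[-0.4362]
Step 3: x=[8.8050] v=[-0.6437]
Step 4: x=[8.6792] v=[-0.8387]
Step 5: x=[8.5266] v=[-1.0174]
Step 6: x=[8.3502] v=[-1.1763]
Step 7: x=[8.1533] v=[-1.3124]
Step 8: x=[7.9399] v=[-1.4229]
Step 9: x=[7.7140] v=[-1.5058]
Step 10: x=[7.4801] v=[-1.5594]
Step 11: x=[7.2427] v=[-1.5827]
Step 12: x=[7.0064] v=[-1.5753]
Step 13: x=[6.7758] v=[-1.5373]
Step 14: x=[6.5554] v=[-1.4694]
Step 15: x=[6.3495] v=[-1.3729]
Step 16: x=[6.1620] v=[-1.2498]
Step 17: x=[5.9966] v=[-1.1024]
Step 18: x=[5.8566] v=[-0.9335]
Step 19: x=[5.7446] v=[-0.7465]
Step 20: x=[5.6629] v=[-0.5450]
Step 21: x=[5.6130] v=[-0.3329]
Step 22: x=[5.5958] v=[-0.1144]
Step 23: x=[5.6118] v=[0.1064]
First v>=0 after going negative at step 23, time=3.4500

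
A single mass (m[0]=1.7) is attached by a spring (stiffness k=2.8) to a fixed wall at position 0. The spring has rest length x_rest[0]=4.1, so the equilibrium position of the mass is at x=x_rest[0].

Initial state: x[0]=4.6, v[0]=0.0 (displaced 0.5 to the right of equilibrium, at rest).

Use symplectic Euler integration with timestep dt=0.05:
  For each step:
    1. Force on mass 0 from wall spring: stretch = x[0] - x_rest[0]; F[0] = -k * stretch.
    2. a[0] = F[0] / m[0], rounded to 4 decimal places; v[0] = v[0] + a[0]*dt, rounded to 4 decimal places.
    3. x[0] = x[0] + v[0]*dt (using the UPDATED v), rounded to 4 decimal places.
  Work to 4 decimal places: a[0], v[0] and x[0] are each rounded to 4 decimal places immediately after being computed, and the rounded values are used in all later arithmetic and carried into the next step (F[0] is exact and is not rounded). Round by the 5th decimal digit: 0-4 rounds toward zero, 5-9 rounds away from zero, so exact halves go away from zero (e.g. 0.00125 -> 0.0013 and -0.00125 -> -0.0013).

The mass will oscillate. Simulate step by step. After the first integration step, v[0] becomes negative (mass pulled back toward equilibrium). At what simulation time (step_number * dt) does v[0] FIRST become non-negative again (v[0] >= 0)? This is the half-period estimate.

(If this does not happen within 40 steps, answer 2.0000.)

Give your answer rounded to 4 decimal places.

Step 0: x=[4.6000] v=[0.0000]
Step 1: x=[4.5979] v=[-0.0412]
Step 2: x=[4.5938] v=[-0.0822]
Step 3: x=[4.5877] v=[-0.1229]
Step 4: x=[4.5795] v=[-0.1631]
Step 5: x=[4.5694] v=[-0.2026]
Step 6: x=[4.5573] v=[-0.2413]
Step 7: x=[4.5434] v=[-0.2790]
Step 8: x=[4.5276] v=[-0.3155]
Step 9: x=[4.5101] v=[-0.3507]
Step 10: x=[4.4909] v=[-0.3845]
Step 11: x=[4.4701] v=[-0.4167]
Step 12: x=[4.4477] v=[-0.4472]
Step 13: x=[4.4239] v=[-0.4758]
Step 14: x=[4.3988] v=[-0.5025]
Step 15: x=[4.3724] v=[-0.5271]
Step 16: x=[4.3449] v=[-0.5495]
Step 17: x=[4.3164] v=[-0.5697]
Step 18: x=[4.2870] v=[-0.5875]
Step 19: x=[4.2569] v=[-0.6029]
Step 20: x=[4.2261] v=[-0.6158]
Step 21: x=[4.1948] v=[-0.6262]
Step 22: x=[4.1631] v=[-0.6340]
Step 23: x=[4.1311] v=[-0.6392]
Step 24: x=[4.0990] v=[-0.6418]
Step 25: x=[4.0669] v=[-0.6417]
Step 26: x=[4.0350] v=[-0.6390]
Step 27: x=[4.0033] v=[-0.6336]
Step 28: x=[3.9720] v=[-0.6256]
Step 29: x=[3.9412] v=[-0.6151]
Step 30: x=[3.9111] v=[-0.6020]
Step 31: x=[3.8818] v=[-0.5864]
Step 32: x=[3.8534] v=[-0.5684]
Step 33: x=[3.8260] v=[-0.5481]
Step 34: x=[3.7997] v=[-0.5255]
Step 35: x=[3.7747] v=[-0.5008]
Step 36: x=[3.7510] v=[-0.4740]
Step 37: x=[3.7287] v=[-0.4453]
Step 38: x=[3.7080] v=[-0.4147]
Step 39: x=[3.6889] v=[-0.3824]
Step 40: x=[3.6715] v=[-0.3485]
v[0] did not become non-negative within 40 steps; using fallback time=2.0000

Answer: 2.0000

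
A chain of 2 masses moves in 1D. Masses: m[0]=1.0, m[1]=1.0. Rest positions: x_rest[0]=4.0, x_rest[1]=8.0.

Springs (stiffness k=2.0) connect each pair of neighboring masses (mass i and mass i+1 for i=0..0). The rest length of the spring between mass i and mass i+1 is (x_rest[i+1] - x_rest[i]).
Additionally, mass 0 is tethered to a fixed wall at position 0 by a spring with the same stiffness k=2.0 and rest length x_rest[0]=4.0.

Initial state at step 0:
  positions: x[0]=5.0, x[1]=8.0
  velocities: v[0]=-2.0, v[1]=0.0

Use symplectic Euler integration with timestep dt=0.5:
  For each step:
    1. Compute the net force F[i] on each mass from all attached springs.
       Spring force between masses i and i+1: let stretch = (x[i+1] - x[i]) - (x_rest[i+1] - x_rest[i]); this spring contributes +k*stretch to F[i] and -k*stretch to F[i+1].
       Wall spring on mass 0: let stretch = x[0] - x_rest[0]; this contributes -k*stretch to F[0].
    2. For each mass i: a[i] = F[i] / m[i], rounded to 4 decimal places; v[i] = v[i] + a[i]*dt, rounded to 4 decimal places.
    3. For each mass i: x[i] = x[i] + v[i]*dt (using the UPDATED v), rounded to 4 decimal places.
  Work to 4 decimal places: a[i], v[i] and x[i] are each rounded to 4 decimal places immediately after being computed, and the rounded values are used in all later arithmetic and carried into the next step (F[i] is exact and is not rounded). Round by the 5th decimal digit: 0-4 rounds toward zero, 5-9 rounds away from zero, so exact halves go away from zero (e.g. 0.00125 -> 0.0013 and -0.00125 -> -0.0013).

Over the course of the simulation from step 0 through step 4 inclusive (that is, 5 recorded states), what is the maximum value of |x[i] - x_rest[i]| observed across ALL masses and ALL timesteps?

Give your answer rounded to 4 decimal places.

Step 0: x=[5.0000 8.0000] v=[-2.0000 0.0000]
Step 1: x=[3.0000 8.5000] v=[-4.0000 1.0000]
Step 2: x=[2.2500 8.2500] v=[-1.5000 -0.5000]
Step 3: x=[3.3750 7.0000] v=[2.2500 -2.5000]
Step 4: x=[4.6250 5.9375] v=[2.5000 -2.1250]
Max displacement = 2.0625

Answer: 2.0625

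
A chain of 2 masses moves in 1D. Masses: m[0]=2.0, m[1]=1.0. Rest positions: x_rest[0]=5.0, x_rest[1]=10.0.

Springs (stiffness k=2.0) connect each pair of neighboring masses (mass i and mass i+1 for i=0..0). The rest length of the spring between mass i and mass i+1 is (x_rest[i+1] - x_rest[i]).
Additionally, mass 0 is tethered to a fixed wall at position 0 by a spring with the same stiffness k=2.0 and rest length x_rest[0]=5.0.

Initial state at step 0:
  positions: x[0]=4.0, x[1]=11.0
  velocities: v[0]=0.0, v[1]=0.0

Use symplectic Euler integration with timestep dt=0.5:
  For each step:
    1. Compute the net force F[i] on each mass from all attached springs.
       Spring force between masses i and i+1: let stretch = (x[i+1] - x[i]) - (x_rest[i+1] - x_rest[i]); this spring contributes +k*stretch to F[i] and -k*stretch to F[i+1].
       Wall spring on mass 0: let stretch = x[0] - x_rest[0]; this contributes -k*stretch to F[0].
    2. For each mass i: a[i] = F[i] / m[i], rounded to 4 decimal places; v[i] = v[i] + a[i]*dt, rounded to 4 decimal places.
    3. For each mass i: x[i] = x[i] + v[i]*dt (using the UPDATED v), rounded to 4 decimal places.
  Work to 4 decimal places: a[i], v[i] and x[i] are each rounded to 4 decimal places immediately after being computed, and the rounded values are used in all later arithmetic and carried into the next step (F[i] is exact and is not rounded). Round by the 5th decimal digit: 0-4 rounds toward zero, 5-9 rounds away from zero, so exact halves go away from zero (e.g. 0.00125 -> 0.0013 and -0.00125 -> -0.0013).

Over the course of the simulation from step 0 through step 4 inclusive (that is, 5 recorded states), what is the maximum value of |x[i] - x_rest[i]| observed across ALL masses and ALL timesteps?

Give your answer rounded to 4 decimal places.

Answer: 1.3750

Derivation:
Step 0: x=[4.0000 11.0000] v=[0.0000 0.0000]
Step 1: x=[4.7500 10.0000] v=[1.5000 -2.0000]
Step 2: x=[5.6250 8.8750] v=[1.7500 -2.2500]
Step 3: x=[5.9063 8.6250] v=[0.5625 -0.5000]
Step 4: x=[5.3907 9.5157] v=[-1.0313 1.7813]
Max displacement = 1.3750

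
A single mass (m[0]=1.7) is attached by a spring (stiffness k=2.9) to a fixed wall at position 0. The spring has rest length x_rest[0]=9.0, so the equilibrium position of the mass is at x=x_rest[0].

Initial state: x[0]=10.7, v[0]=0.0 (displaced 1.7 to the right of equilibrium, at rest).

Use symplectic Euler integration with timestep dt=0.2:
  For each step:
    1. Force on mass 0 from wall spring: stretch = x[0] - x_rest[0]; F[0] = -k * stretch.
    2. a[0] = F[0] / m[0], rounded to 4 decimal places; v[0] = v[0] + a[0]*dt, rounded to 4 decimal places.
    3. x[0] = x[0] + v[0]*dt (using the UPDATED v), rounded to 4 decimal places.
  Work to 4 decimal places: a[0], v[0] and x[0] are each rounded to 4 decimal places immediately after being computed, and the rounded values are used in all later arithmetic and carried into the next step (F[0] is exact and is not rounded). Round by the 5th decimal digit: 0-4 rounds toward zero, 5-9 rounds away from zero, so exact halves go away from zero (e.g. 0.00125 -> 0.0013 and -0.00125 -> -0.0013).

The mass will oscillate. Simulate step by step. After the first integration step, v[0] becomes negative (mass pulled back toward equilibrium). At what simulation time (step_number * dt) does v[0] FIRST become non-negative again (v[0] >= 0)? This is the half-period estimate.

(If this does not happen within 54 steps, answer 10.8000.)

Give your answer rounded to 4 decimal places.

Step 0: x=[10.7000] v=[0.0000]
Step 1: x=[10.5840] v=[-0.5800]
Step 2: x=[10.3599] v=[-1.1204]
Step 3: x=[10.0430] v=[-1.5844]
Step 4: x=[9.6550] v=[-1.9402]
Step 5: x=[9.2223] v=[-2.1637]
Step 6: x=[8.7744] v=[-2.2395]
Step 7: x=[8.3419] v=[-2.1625]
Step 8: x=[7.9543] v=[-1.9380]
Step 9: x=[7.6381] v=[-1.5812]
Step 10: x=[7.4148] v=[-1.1166]
Step 11: x=[7.2996] v=[-0.5758]
Step 12: x=[7.3005] v=[0.0043]
First v>=0 after going negative at step 12, time=2.4000

Answer: 2.4000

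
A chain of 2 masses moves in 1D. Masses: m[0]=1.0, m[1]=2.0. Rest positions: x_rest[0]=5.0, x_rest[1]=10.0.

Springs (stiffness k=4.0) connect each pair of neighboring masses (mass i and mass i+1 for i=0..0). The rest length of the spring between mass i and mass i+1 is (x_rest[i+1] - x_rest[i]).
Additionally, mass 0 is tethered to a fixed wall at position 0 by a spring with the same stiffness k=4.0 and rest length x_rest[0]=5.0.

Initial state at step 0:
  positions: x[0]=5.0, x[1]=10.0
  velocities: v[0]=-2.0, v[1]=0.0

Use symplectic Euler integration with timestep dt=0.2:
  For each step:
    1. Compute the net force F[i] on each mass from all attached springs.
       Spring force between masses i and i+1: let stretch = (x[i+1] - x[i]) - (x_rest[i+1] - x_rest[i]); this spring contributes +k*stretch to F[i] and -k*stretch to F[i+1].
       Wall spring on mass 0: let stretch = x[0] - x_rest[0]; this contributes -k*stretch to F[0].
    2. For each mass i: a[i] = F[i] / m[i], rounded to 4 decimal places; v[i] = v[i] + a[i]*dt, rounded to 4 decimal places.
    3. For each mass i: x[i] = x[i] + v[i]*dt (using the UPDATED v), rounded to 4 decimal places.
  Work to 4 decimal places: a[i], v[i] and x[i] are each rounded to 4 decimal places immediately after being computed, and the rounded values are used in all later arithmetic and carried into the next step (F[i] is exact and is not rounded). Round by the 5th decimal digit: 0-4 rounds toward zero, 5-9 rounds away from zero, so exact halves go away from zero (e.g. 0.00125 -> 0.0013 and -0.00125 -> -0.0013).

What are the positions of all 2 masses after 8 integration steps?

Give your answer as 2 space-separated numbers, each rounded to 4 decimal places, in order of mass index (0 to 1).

Answer: 5.2969 9.3158

Derivation:
Step 0: x=[5.0000 10.0000] v=[-2.0000 0.0000]
Step 1: x=[4.6000 10.0000] v=[-2.0000 0.0000]
Step 2: x=[4.3280 9.9680] v=[-1.3600 -0.1600]
Step 3: x=[4.2659 9.8848] v=[-0.3104 -0.4160]
Step 4: x=[4.4203 9.7521] v=[0.7720 -0.6636]
Step 5: x=[4.7205 9.5928] v=[1.5012 -0.7963]
Step 6: x=[5.0450 9.4438] v=[1.6226 -0.7452]
Step 7: x=[5.2661 9.3429] v=[1.1056 -0.5047]
Step 8: x=[5.2969 9.3158] v=[0.1542 -0.1354]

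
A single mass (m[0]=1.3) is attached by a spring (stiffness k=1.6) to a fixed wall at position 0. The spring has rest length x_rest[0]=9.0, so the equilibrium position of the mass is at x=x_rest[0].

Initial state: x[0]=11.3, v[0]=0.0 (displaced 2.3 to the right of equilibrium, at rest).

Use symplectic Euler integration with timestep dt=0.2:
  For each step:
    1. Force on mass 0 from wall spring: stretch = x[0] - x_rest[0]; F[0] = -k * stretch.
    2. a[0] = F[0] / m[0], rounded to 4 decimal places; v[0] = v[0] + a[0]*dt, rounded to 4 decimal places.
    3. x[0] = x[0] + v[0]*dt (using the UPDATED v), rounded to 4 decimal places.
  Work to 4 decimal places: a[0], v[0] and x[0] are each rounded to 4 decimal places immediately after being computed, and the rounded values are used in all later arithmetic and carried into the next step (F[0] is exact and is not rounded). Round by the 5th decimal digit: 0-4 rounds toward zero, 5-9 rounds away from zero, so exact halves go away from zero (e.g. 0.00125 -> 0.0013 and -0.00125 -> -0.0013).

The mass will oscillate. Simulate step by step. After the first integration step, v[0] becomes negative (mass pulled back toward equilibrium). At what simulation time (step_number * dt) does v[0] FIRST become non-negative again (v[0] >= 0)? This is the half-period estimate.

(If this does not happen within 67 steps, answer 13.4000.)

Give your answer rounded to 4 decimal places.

Step 0: x=[11.3000] v=[0.0000]
Step 1: x=[11.1868] v=[-0.5662]
Step 2: x=[10.9659] v=[-1.1045]
Step 3: x=[10.6482] v=[-1.5884]
Step 4: x=[10.2494] v=[-1.9941]
Step 5: x=[9.7891] v=[-2.3016]
Step 6: x=[9.2899] v=[-2.4958]
Step 7: x=[8.7765] v=[-2.5672]
Step 8: x=[8.2741] v=[-2.5122]
Step 9: x=[7.8074] v=[-2.3335]
Step 10: x=[7.3994] v=[-2.0399]
Step 11: x=[7.0702] v=[-1.6459]
Step 12: x=[6.8360] v=[-1.1709]
Step 13: x=[6.7084] v=[-0.6382]
Step 14: x=[6.6936] v=[-0.0741]
Step 15: x=[6.7923] v=[0.4936]
First v>=0 after going negative at step 15, time=3.0000

Answer: 3.0000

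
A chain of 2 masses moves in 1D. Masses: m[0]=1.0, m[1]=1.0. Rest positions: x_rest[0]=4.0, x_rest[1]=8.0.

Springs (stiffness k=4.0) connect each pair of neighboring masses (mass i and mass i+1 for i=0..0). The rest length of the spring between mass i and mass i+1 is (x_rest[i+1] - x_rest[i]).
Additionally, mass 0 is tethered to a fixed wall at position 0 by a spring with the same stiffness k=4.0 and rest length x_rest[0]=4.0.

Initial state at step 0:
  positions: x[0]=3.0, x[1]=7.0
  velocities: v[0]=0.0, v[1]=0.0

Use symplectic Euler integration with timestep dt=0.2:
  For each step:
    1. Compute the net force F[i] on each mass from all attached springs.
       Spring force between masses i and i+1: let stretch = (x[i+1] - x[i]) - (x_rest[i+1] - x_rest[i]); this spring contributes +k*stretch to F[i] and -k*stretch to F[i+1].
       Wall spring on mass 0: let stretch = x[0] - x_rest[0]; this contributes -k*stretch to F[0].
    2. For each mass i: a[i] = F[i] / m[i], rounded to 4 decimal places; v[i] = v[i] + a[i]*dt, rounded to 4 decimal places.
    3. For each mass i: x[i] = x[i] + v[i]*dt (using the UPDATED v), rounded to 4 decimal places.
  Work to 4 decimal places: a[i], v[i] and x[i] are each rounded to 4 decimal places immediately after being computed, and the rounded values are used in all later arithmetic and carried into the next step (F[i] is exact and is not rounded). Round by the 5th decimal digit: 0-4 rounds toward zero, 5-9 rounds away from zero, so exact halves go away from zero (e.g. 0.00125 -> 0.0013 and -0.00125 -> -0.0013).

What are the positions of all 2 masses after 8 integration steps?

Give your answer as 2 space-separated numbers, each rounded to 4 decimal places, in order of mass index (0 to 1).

Answer: 4.1454 8.7429

Derivation:
Step 0: x=[3.0000 7.0000] v=[0.0000 0.0000]
Step 1: x=[3.1600 7.0000] v=[0.8000 0.0000]
Step 2: x=[3.4288 7.0256] v=[1.3440 0.1280]
Step 3: x=[3.7245 7.1157] v=[1.4784 0.4506]
Step 4: x=[3.9669 7.3032] v=[1.2118 0.9376]
Step 5: x=[4.1084 7.5969] v=[0.7073 1.4686]
Step 6: x=[4.1507 7.9725] v=[0.2114 1.8778]
Step 7: x=[4.1404 8.3766] v=[-0.0517 2.0204]
Step 8: x=[4.1454 8.7429] v=[0.0249 1.8314]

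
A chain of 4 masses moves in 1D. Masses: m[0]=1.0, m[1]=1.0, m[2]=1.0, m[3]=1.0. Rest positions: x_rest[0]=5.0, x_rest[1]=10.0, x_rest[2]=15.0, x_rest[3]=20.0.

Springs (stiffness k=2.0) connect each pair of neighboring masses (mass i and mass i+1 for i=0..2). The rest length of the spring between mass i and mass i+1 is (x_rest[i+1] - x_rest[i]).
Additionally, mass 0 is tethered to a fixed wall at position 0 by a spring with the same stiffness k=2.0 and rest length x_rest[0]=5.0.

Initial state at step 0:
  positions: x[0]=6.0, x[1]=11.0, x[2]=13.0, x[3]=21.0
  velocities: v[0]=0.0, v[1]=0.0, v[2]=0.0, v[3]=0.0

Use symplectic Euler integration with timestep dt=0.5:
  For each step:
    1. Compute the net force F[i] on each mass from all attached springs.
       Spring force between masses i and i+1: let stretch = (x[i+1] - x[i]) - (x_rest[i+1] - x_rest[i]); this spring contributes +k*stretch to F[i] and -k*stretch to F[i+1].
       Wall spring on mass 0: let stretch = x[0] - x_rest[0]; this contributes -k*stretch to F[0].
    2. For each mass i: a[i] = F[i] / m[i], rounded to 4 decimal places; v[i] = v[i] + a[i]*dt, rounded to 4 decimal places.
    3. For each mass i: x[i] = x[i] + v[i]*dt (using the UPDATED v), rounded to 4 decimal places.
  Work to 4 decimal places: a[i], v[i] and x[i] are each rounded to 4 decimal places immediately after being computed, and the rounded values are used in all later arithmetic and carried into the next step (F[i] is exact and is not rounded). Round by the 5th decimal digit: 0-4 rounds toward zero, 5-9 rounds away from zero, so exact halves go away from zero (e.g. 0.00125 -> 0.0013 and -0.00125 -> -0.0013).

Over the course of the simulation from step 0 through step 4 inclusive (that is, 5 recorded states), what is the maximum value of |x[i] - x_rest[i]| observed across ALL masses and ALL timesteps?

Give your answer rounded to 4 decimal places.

Step 0: x=[6.0000 11.0000 13.0000 21.0000] v=[0.0000 0.0000 0.0000 0.0000]
Step 1: x=[5.5000 9.5000 16.0000 19.5000] v=[-1.0000 -3.0000 6.0000 -3.0000]
Step 2: x=[4.2500 9.2500 17.5000 18.7500] v=[-2.5000 -0.5000 3.0000 -1.5000]
Step 3: x=[3.3750 10.6250 15.5000 19.8750] v=[-1.7500 2.7500 -4.0000 2.2500]
Step 4: x=[4.4375 10.8125 13.2500 21.3125] v=[2.1250 0.3750 -4.5000 2.8750]
Max displacement = 2.5000

Answer: 2.5000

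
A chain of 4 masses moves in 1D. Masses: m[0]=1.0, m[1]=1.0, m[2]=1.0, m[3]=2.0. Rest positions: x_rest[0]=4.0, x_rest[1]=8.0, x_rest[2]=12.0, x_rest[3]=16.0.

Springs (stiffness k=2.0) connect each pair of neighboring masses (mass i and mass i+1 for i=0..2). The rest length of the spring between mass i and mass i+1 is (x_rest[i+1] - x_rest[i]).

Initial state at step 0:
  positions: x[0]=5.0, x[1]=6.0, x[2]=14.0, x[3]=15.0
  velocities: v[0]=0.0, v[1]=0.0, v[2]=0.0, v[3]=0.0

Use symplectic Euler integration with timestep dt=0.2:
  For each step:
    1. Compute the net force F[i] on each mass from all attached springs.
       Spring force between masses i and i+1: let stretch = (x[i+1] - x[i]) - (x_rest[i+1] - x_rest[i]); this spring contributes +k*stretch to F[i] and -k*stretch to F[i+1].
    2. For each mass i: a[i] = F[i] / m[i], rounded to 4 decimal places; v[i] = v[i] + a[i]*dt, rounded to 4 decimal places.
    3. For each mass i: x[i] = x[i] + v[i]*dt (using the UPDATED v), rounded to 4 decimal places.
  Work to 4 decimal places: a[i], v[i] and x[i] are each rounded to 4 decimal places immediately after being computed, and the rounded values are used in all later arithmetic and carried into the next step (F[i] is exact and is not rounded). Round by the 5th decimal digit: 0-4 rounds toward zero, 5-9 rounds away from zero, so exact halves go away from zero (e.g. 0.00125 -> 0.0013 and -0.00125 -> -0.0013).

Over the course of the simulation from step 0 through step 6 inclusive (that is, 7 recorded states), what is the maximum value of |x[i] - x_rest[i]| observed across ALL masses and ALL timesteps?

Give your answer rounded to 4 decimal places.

Step 0: x=[5.0000 6.0000 14.0000 15.0000] v=[0.0000 0.0000 0.0000 0.0000]
Step 1: x=[4.7600 6.5600 13.4400 15.1200] v=[-1.2000 2.8000 -2.8000 0.6000]
Step 2: x=[4.3440 7.5264 12.4640 15.3328] v=[-2.0800 4.8320 -4.8800 1.0640]
Step 3: x=[3.8626 8.6332 11.3225 15.5908] v=[-2.4070 5.5341 -5.7075 1.2902]
Step 4: x=[3.4428 9.5735 10.3073 15.8381] v=[-2.0988 4.7016 -5.0759 1.2365]
Step 5: x=[3.1935 10.0821 9.6759 16.0242] v=[-1.2465 2.5428 -3.1571 0.9303]
Step 6: x=[3.1753 10.0071 9.5848 16.1163] v=[-0.0911 -0.3751 -0.4553 0.4606]
Max displacement = 2.4152

Answer: 2.4152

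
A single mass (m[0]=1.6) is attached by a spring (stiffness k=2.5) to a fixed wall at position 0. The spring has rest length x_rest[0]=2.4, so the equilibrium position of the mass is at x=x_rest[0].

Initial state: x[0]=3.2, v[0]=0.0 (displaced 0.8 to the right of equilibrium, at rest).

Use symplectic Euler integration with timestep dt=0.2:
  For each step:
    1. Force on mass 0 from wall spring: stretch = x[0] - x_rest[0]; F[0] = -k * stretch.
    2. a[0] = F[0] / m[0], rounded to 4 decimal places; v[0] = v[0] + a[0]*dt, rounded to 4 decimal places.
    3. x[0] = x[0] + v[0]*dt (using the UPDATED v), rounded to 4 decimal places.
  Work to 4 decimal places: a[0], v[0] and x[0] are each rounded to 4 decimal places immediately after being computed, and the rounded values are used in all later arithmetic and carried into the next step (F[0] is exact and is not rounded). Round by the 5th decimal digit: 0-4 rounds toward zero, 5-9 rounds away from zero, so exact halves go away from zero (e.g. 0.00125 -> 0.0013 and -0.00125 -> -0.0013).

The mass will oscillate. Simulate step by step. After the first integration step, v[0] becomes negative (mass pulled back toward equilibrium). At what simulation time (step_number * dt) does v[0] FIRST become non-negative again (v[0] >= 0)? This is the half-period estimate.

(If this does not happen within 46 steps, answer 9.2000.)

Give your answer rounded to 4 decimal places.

Step 0: x=[3.2000] v=[0.0000]
Step 1: x=[3.1500] v=[-0.2500]
Step 2: x=[3.0531] v=[-0.4844]
Step 3: x=[2.9154] v=[-0.6885]
Step 4: x=[2.7455] v=[-0.8496]
Step 5: x=[2.5540] v=[-0.9576]
Step 6: x=[2.3529] v=[-1.0057]
Step 7: x=[2.1547] v=[-0.9910]
Step 8: x=[1.9718] v=[-0.9143]
Step 9: x=[1.8157] v=[-0.7805]
Step 10: x=[1.6961] v=[-0.5979]
Step 11: x=[1.6205] v=[-0.3779]
Step 12: x=[1.5936] v=[-0.1343]
Step 13: x=[1.6171] v=[0.1177]
First v>=0 after going negative at step 13, time=2.6000

Answer: 2.6000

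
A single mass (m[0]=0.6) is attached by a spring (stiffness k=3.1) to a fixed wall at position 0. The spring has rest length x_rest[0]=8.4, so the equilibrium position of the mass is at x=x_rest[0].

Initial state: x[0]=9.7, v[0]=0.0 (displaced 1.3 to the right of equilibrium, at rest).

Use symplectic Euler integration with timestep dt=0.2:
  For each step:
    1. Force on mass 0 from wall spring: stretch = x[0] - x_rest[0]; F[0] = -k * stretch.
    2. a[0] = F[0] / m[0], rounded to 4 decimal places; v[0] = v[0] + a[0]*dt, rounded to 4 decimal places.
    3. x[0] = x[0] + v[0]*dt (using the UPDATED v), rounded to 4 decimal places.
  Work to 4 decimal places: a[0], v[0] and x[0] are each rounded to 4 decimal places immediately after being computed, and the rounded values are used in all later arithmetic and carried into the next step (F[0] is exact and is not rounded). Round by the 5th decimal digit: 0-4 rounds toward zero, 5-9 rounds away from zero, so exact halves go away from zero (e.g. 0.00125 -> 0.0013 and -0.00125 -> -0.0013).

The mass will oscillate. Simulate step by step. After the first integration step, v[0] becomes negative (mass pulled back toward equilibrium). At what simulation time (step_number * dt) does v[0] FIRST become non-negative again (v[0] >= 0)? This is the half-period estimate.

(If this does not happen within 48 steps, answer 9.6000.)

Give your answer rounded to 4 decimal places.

Answer: 1.4000

Derivation:
Step 0: x=[9.7000] v=[0.0000]
Step 1: x=[9.4313] v=[-1.3433]
Step 2: x=[8.9495] v=[-2.4090]
Step 3: x=[8.3541] v=[-2.9768]
Step 4: x=[7.7682] v=[-2.9294]
Step 5: x=[7.3129] v=[-2.2765]
Step 6: x=[7.0823] v=[-1.1532]
Step 7: x=[7.1240] v=[0.2084]
First v>=0 after going negative at step 7, time=1.4000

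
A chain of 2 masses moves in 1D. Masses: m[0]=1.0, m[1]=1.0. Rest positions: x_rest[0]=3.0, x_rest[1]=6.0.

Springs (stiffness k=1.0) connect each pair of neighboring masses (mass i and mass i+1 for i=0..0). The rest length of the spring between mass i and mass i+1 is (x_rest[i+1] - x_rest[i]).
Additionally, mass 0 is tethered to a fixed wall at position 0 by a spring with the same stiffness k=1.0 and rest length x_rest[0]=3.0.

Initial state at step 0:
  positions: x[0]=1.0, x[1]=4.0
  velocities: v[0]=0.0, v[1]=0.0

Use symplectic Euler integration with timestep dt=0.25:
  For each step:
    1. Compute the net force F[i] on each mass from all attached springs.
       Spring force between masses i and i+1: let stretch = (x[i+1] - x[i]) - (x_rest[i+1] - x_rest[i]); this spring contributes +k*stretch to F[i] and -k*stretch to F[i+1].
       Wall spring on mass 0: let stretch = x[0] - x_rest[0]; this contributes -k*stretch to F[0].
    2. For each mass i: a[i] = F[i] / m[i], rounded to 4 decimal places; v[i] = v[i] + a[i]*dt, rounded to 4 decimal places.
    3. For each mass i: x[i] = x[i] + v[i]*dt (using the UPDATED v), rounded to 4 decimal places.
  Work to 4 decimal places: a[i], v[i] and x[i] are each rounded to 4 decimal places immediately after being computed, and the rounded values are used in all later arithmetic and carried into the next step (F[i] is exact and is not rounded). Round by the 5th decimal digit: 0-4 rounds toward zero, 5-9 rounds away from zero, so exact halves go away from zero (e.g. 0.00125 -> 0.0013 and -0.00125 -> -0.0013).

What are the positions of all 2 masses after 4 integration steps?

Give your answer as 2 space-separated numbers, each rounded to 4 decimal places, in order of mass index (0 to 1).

Step 0: x=[1.0000 4.0000] v=[0.0000 0.0000]
Step 1: x=[1.1250 4.0000] v=[0.5000 0.0000]
Step 2: x=[1.3594 4.0078] v=[0.9375 0.0313]
Step 3: x=[1.6744 4.0376] v=[1.2598 0.1192]
Step 4: x=[2.0324 4.1072] v=[1.4320 0.2784]

Answer: 2.0324 4.1072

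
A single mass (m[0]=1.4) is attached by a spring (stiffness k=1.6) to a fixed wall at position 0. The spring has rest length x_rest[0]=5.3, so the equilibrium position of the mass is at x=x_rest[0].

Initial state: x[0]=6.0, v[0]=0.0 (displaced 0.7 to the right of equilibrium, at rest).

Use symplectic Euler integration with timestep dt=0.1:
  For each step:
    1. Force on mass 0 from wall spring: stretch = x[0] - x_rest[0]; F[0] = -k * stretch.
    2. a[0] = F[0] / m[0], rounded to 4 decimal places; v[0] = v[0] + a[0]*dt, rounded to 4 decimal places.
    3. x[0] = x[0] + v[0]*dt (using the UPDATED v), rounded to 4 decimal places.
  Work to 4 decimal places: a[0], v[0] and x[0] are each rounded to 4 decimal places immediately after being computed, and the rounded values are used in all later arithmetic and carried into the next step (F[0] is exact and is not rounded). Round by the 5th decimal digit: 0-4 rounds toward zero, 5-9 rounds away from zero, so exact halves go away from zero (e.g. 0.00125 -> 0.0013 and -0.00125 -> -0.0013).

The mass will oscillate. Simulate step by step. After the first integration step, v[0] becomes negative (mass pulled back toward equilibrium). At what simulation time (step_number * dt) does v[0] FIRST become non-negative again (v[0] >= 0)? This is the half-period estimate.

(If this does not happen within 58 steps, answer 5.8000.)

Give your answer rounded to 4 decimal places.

Step 0: x=[6.0000] v=[0.0000]
Step 1: x=[5.9920] v=[-0.0800]
Step 2: x=[5.9761] v=[-0.1591]
Step 3: x=[5.9525] v=[-0.2364]
Step 4: x=[5.9214] v=[-0.3110]
Step 5: x=[5.8832] v=[-0.3820]
Step 6: x=[5.8383] v=[-0.4487]
Step 7: x=[5.7873] v=[-0.5102]
Step 8: x=[5.7307] v=[-0.5659]
Step 9: x=[5.6692] v=[-0.6151]
Step 10: x=[5.6035] v=[-0.6573]
Step 11: x=[5.5343] v=[-0.6920]
Step 12: x=[5.4624] v=[-0.7188]
Step 13: x=[5.3887] v=[-0.7374]
Step 14: x=[5.3140] v=[-0.7475]
Step 15: x=[5.2391] v=[-0.7491]
Step 16: x=[5.1649] v=[-0.7421]
Step 17: x=[5.0922] v=[-0.7267]
Step 18: x=[5.0219] v=[-0.7030]
Step 19: x=[4.9548] v=[-0.6712]
Step 20: x=[4.8916] v=[-0.6318]
Step 21: x=[4.8331] v=[-0.5851]
Step 22: x=[4.7799] v=[-0.5317]
Step 23: x=[4.7327] v=[-0.4723]
Step 24: x=[4.6920] v=[-0.4075]
Step 25: x=[4.6582] v=[-0.3380]
Step 26: x=[4.6317] v=[-0.2647]
Step 27: x=[4.6129] v=[-0.1883]
Step 28: x=[4.6019] v=[-0.1098]
Step 29: x=[4.5989] v=[-0.0300]
Step 30: x=[4.6039] v=[0.0501]
First v>=0 after going negative at step 30, time=3.0000

Answer: 3.0000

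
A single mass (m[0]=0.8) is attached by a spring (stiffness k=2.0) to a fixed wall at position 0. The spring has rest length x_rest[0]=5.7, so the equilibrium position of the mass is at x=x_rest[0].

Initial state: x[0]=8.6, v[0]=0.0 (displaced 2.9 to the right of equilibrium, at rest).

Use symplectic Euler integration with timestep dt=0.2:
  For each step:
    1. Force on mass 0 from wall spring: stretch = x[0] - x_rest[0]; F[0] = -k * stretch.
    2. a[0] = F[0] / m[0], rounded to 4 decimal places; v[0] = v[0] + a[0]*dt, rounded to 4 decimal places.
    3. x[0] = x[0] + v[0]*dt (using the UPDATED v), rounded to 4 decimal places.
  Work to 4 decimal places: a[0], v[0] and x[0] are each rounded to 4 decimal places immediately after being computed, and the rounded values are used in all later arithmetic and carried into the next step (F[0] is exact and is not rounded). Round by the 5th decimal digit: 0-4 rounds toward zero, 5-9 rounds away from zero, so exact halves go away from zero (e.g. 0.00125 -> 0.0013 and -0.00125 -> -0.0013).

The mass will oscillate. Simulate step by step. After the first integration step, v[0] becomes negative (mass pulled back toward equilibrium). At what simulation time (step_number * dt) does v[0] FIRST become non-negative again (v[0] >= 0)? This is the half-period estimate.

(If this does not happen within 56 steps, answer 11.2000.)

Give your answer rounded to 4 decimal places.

Step 0: x=[8.6000] v=[0.0000]
Step 1: x=[8.3100] v=[-1.4500]
Step 2: x=[7.7590] v=[-2.7550]
Step 3: x=[7.0021] v=[-3.7845]
Step 4: x=[6.1150] v=[-4.4356]
Step 5: x=[5.1864] v=[-4.6431]
Step 6: x=[4.3091] v=[-4.3863]
Step 7: x=[3.5709] v=[-3.6908]
Step 8: x=[3.0457] v=[-2.6262]
Step 9: x=[2.7859] v=[-1.2990]
Step 10: x=[2.8175] v=[0.1581]
First v>=0 after going negative at step 10, time=2.0000

Answer: 2.0000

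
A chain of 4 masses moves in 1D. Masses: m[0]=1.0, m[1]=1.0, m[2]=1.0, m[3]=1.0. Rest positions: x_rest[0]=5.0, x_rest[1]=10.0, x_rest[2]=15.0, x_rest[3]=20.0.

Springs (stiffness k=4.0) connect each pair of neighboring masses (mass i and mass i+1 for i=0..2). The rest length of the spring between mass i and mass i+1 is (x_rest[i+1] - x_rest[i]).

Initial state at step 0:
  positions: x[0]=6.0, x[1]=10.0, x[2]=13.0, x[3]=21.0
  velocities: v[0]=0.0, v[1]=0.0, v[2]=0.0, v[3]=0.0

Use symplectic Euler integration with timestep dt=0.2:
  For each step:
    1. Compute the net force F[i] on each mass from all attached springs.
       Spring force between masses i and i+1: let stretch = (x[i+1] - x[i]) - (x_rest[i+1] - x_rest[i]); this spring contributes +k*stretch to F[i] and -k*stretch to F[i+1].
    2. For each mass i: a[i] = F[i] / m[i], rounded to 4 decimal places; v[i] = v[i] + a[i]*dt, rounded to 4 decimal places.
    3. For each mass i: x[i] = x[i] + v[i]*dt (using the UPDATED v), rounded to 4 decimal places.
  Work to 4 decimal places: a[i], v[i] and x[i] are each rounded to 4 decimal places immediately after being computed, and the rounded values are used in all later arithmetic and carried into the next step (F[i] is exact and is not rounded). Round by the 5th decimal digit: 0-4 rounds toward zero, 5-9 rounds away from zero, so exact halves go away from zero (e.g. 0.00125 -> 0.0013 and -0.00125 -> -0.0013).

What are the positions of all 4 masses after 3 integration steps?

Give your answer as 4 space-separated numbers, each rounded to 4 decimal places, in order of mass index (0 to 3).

Answer: 5.0646 9.7015 16.1800 19.0539

Derivation:
Step 0: x=[6.0000 10.0000 13.0000 21.0000] v=[0.0000 0.0000 0.0000 0.0000]
Step 1: x=[5.8400 9.8400 13.8000 20.5200] v=[-0.8000 -0.8000 4.0000 -2.4000]
Step 2: x=[5.5200 9.6736 15.0416 19.7648] v=[-1.6000 -0.8320 6.2080 -3.7760]
Step 3: x=[5.0646 9.7015 16.1800 19.0539] v=[-2.2771 0.1395 5.6922 -3.5546]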